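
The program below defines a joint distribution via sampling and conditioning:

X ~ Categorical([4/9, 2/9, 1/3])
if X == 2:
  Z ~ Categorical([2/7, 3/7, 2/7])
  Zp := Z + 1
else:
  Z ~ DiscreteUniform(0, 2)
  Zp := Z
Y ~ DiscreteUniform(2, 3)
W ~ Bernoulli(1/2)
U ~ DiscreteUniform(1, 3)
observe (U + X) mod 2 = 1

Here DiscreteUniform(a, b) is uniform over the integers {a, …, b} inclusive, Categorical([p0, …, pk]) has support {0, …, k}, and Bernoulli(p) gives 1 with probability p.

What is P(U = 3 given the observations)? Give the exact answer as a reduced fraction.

Enumerate traces; 60 have nonzero weight after conditioning:
  (X=0, Z=0, Y=2, W=0, U=1) weight 1/81
  (X=0, Z=0, Y=2, W=0, U=3) weight 1/81
  (X=0, Z=0, Y=2, W=1, U=1) weight 1/81
  (X=0, Z=0, Y=2, W=1, U=3) weight 1/81
  (X=0, Z=0, Y=3, W=0, U=1) weight 1/81
  (X=0, Z=0, Y=3, W=0, U=3) weight 1/81
  (X=0, Z=0, Y=3, W=1, U=1) weight 1/81
  (X=0, Z=0, Y=3, W=1, U=3) weight 1/81
  (X=1, Z=0, Y=2, W=0, U=2) weight 1/162
  … 51 more
Group by U:
  weight(U=1) = 7/27
  weight(U=2) = 2/27
  weight(U=3) = 7/27
Total weight = 7/27 + 2/27 + 7/27 = 16/27
P(U=1 | obs) = 7/27 / 16/27 = 7/16
P(U=2 | obs) = 2/27 / 16/27 = 1/8
P(U=3 | obs) = 7/27 / 16/27 = 7/16

P(U = 3 | obs) = 7/16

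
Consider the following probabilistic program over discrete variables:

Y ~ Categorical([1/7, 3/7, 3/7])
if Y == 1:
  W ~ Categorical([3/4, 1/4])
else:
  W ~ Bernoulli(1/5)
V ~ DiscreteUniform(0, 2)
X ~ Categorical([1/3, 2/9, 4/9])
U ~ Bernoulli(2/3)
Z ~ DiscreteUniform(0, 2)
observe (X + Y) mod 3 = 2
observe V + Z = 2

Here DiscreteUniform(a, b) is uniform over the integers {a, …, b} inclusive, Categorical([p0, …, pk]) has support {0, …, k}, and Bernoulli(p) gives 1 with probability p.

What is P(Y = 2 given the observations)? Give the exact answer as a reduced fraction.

P(Y = 2 | obs) = 9/19

Enumerate traces; 36 have nonzero weight after conditioning:
  (Y=0, W=0, V=0, X=2, U=0, Z=2) weight 16/8505
  (Y=0, W=0, V=0, X=2, U=1, Z=2) weight 32/8505
  (Y=0, W=0, V=1, X=2, U=0, Z=1) weight 16/8505
  (Y=0, W=0, V=1, X=2, U=1, Z=1) weight 32/8505
  (Y=0, W=0, V=2, X=2, U=0, Z=0) weight 16/8505
  (Y=0, W=0, V=2, X=2, U=1, Z=0) weight 32/8505
  (Y=0, W=1, V=0, X=2, U=0, Z=2) weight 4/8505
  (Y=0, W=1, V=0, X=2, U=1, Z=2) weight 8/8505
  (Y=1, W=0, V=0, X=1, U=0, Z=2) weight 1/378
  (Y=2, W=0, V=0, X=0, U=0, Z=2) weight 4/945
  … 26 more
Group by Y:
  weight(Y=0) = 4/189
  weight(Y=1) = 2/63
  weight(Y=2) = 1/21
Total weight = 4/189 + 2/63 + 1/21 = 19/189
P(Y=0 | obs) = 4/189 / 19/189 = 4/19
P(Y=1 | obs) = 2/63 / 19/189 = 6/19
P(Y=2 | obs) = 1/21 / 19/189 = 9/19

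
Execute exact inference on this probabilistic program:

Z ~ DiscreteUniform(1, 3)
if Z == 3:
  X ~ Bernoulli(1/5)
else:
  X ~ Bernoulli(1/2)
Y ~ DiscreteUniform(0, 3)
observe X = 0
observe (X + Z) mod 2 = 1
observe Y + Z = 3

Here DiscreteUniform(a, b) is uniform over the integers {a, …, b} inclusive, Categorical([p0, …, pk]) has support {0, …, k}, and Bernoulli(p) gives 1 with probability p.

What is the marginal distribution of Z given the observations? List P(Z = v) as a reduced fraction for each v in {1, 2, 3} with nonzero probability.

P(Z=1) = 5/13, P(Z=3) = 8/13

Enumerate traces; 2 have nonzero weight after conditioning:
  (Z=1, X=0, Y=2) weight 1/24
  (Z=3, X=0, Y=0) weight 1/15
Group by Z:
  weight(Z=1) = 1/24
  weight(Z=3) = 1/15
Total weight = 1/24 + 1/15 = 13/120
P(Z=1 | obs) = 1/24 / 13/120 = 5/13
P(Z=3 | obs) = 1/15 / 13/120 = 8/13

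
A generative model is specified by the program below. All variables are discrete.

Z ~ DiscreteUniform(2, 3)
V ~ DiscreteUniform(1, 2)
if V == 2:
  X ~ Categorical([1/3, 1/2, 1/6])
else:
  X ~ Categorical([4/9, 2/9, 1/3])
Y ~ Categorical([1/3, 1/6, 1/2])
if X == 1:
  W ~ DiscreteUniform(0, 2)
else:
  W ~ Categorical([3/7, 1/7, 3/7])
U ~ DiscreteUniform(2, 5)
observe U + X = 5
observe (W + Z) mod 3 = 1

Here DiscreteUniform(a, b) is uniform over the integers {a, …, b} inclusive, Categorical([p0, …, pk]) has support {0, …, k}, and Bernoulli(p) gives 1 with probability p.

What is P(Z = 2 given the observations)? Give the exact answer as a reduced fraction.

P(Z = 2 | obs) = 149/229

Enumerate traces; 36 have nonzero weight after conditioning:
  (Z=2, V=1, X=0, Y=0, W=2, U=5) weight 1/252
  (Z=2, V=1, X=0, Y=1, W=2, U=5) weight 1/504
  (Z=2, V=1, X=0, Y=2, W=2, U=5) weight 1/168
  (Z=2, V=1, X=1, Y=0, W=2, U=4) weight 1/648
  (Z=2, V=1, X=1, Y=1, W=2, U=4) weight 1/1296
  (Z=2, V=1, X=1, Y=2, W=2, U=4) weight 1/432
  (Z=2, V=1, X=2, Y=0, W=2, U=3) weight 1/336
  (Z=2, V=1, X=2, Y=1, W=2, U=3) weight 1/672
  (Z=3, V=1, X=0, Y=0, W=1, U=5) weight 1/756
  … 27 more
Group by Z:
  weight(Z=2) = 149/3024
  weight(Z=3) = 5/189
Total weight = 149/3024 + 5/189 = 229/3024
P(Z=2 | obs) = 149/3024 / 229/3024 = 149/229
P(Z=3 | obs) = 5/189 / 229/3024 = 80/229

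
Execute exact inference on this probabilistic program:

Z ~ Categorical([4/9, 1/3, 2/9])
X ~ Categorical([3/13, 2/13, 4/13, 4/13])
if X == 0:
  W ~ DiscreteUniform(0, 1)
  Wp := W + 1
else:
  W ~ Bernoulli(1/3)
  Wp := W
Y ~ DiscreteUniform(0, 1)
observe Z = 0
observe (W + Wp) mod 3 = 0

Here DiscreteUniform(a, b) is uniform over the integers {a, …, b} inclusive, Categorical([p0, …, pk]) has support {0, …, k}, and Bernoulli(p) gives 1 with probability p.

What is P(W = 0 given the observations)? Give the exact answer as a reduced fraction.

Enumerate traces; 8 have nonzero weight after conditioning:
  (Z=0, X=0, W=1, Y=0) weight 1/39
  (Z=0, X=0, W=1, Y=1) weight 1/39
  (Z=0, X=1, W=0, Y=0) weight 8/351
  (Z=0, X=1, W=0, Y=1) weight 8/351
  (Z=0, X=2, W=0, Y=0) weight 16/351
  (Z=0, X=2, W=0, Y=1) weight 16/351
  (Z=0, X=3, W=0, Y=0) weight 16/351
  (Z=0, X=3, W=0, Y=1) weight 16/351
Group by W:
  weight(W=0) = 80/351
  weight(W=1) = 2/39
Total weight = 80/351 + 2/39 = 98/351
P(W=0 | obs) = 80/351 / 98/351 = 40/49
P(W=1 | obs) = 2/39 / 98/351 = 9/49

P(W = 0 | obs) = 40/49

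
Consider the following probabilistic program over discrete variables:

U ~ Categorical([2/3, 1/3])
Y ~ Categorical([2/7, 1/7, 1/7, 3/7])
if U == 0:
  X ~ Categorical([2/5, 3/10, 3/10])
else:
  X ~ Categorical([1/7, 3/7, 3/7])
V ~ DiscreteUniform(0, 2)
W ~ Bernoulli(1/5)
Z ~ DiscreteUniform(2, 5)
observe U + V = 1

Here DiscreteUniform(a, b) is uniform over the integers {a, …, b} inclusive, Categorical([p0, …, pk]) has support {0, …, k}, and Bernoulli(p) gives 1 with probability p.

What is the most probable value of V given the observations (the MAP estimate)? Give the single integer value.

argmax_v P(V = v | obs) = 1

Enumerate traces; 192 have nonzero weight after conditioning:
  (U=0, Y=0, X=0, V=1, W=0, Z=2) weight 8/1575
  (U=0, Y=0, X=0, V=1, W=0, Z=3) weight 8/1575
  (U=0, Y=0, X=0, V=1, W=0, Z=4) weight 8/1575
  (U=0, Y=0, X=0, V=1, W=0, Z=5) weight 8/1575
  (U=0, Y=0, X=0, V=1, W=1, Z=2) weight 2/1575
  (U=0, Y=0, X=0, V=1, W=1, Z=3) weight 2/1575
  (U=0, Y=0, X=0, V=1, W=1, Z=4) weight 2/1575
  (U=0, Y=0, X=0, V=1, W=1, Z=5) weight 2/1575
  (U=1, Y=0, X=0, V=0, W=0, Z=2) weight 2/2205
  … 183 more
Group by V:
  weight(V=0) = 1/9
  weight(V=1) = 2/9
Total weight = 1/9 + 2/9 = 1/3
P(V=0 | obs) = 1/9 / 1/3 = 1/3
P(V=1 | obs) = 2/9 / 1/3 = 2/3
argmax = 1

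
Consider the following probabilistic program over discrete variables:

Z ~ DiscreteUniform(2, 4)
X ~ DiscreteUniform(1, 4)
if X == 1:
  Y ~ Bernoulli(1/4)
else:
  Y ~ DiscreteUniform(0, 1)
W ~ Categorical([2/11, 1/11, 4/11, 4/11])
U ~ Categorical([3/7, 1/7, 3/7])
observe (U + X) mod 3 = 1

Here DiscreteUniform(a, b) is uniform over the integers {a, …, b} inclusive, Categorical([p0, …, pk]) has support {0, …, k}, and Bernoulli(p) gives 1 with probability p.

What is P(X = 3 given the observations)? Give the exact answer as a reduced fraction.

Enumerate traces; 96 have nonzero weight after conditioning:
  (Z=2, X=1, Y=0, W=0, U=0) weight 3/616
  (Z=2, X=1, Y=0, W=1, U=0) weight 3/1232
  (Z=2, X=1, Y=0, W=2, U=0) weight 3/308
  (Z=2, X=1, Y=0, W=3, U=0) weight 3/308
  (Z=2, X=1, Y=1, W=0, U=0) weight 1/616
  (Z=2, X=1, Y=1, W=1, U=0) weight 1/1232
  (Z=2, X=1, Y=1, W=2, U=0) weight 1/308
  (Z=2, X=1, Y=1, W=3, U=0) weight 1/308
  (Z=2, X=2, Y=0, W=0, U=2) weight 1/308
  (Z=2, X=3, Y=0, W=0, U=1) weight 1/924
  … 86 more
Group by X:
  weight(X=1) = 3/28
  weight(X=2) = 3/28
  weight(X=3) = 1/28
  weight(X=4) = 3/28
Total weight = 3/28 + 3/28 + 1/28 + 3/28 = 5/14
P(X=1 | obs) = 3/28 / 5/14 = 3/10
P(X=2 | obs) = 3/28 / 5/14 = 3/10
P(X=3 | obs) = 1/28 / 5/14 = 1/10
P(X=4 | obs) = 3/28 / 5/14 = 3/10

P(X = 3 | obs) = 1/10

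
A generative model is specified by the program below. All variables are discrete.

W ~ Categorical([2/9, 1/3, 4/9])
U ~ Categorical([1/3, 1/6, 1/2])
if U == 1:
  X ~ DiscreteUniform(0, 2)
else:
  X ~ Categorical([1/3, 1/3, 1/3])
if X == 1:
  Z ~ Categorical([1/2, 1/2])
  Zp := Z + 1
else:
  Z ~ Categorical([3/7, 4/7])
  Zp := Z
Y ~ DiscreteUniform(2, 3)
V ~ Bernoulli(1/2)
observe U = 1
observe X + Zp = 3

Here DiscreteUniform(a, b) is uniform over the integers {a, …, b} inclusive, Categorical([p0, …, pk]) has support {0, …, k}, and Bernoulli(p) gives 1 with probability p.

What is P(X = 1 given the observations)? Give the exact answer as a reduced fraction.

P(X = 1 | obs) = 7/15

Enumerate traces; 24 have nonzero weight after conditioning:
  (W=0, U=1, X=1, Z=1, Y=2, V=0) weight 1/648
  (W=0, U=1, X=1, Z=1, Y=2, V=1) weight 1/648
  (W=0, U=1, X=1, Z=1, Y=3, V=0) weight 1/648
  (W=0, U=1, X=1, Z=1, Y=3, V=1) weight 1/648
  (W=0, U=1, X=2, Z=1, Y=2, V=0) weight 1/567
  (W=0, U=1, X=2, Z=1, Y=2, V=1) weight 1/567
  (W=0, U=1, X=2, Z=1, Y=3, V=0) weight 1/567
  (W=0, U=1, X=2, Z=1, Y=3, V=1) weight 1/567
  … 16 more
Group by X:
  weight(X=1) = 1/36
  weight(X=2) = 2/63
Total weight = 1/36 + 2/63 = 5/84
P(X=1 | obs) = 1/36 / 5/84 = 7/15
P(X=2 | obs) = 2/63 / 5/84 = 8/15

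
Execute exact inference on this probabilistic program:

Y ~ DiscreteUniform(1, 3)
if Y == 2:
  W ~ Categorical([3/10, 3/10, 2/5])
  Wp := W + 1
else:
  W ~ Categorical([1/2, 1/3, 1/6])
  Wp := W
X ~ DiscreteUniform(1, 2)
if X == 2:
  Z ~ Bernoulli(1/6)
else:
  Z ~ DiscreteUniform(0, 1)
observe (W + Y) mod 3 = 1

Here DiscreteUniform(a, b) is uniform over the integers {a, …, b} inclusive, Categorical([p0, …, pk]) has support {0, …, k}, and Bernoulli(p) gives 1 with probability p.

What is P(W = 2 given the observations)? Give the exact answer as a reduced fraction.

P(W = 2 | obs) = 12/37

Enumerate traces; 12 have nonzero weight after conditioning:
  (Y=1, W=0, X=1, Z=0) weight 1/24
  (Y=1, W=0, X=1, Z=1) weight 1/24
  (Y=1, W=0, X=2, Z=0) weight 5/72
  (Y=1, W=0, X=2, Z=1) weight 1/72
  (Y=2, W=2, X=1, Z=0) weight 1/30
  (Y=2, W=2, X=1, Z=1) weight 1/30
  (Y=2, W=2, X=2, Z=0) weight 1/18
  (Y=2, W=2, X=2, Z=1) weight 1/90
  (Y=3, W=1, X=1, Z=0) weight 1/36
  … 3 more
Group by W:
  weight(W=0) = 1/6
  weight(W=1) = 1/9
  weight(W=2) = 2/15
Total weight = 1/6 + 1/9 + 2/15 = 37/90
P(W=0 | obs) = 1/6 / 37/90 = 15/37
P(W=1 | obs) = 1/9 / 37/90 = 10/37
P(W=2 | obs) = 2/15 / 37/90 = 12/37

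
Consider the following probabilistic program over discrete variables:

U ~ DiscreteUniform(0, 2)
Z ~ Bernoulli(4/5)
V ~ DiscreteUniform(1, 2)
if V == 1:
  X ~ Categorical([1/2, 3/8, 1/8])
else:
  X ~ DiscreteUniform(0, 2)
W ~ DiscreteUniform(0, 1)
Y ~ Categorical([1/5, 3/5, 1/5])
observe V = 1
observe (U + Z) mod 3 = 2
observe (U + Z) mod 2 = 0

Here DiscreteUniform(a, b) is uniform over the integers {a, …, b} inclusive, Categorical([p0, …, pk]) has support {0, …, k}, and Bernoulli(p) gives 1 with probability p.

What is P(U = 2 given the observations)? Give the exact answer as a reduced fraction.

Enumerate traces; 36 have nonzero weight after conditioning:
  (U=1, Z=1, V=1, X=0, W=0, Y=0) weight 1/150
  (U=1, Z=1, V=1, X=0, W=0, Y=1) weight 1/50
  (U=1, Z=1, V=1, X=0, W=0, Y=2) weight 1/150
  (U=1, Z=1, V=1, X=0, W=1, Y=0) weight 1/150
  (U=1, Z=1, V=1, X=0, W=1, Y=1) weight 1/50
  (U=1, Z=1, V=1, X=0, W=1, Y=2) weight 1/150
  (U=1, Z=1, V=1, X=1, W=0, Y=0) weight 1/200
  (U=1, Z=1, V=1, X=1, W=0, Y=1) weight 3/200
  (U=2, Z=0, V=1, X=0, W=0, Y=0) weight 1/600
  … 27 more
Group by U:
  weight(U=1) = 2/15
  weight(U=2) = 1/30
Total weight = 2/15 + 1/30 = 1/6
P(U=1 | obs) = 2/15 / 1/6 = 4/5
P(U=2 | obs) = 1/30 / 1/6 = 1/5

P(U = 2 | obs) = 1/5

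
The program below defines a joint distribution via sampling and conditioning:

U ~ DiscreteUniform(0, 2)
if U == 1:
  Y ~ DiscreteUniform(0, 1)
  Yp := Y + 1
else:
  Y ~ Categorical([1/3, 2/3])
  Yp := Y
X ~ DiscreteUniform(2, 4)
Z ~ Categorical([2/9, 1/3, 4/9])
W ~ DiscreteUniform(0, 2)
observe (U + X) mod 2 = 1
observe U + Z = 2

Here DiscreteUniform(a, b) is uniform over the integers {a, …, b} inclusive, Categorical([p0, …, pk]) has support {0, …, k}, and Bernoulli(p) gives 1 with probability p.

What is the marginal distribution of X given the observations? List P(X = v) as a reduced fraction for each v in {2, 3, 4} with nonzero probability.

P(X=2) = 1/4, P(X=3) = 1/2, P(X=4) = 1/4

Enumerate traces; 24 have nonzero weight after conditioning:
  (U=0, Y=0, X=3, Z=2, W=0) weight 4/729
  (U=0, Y=0, X=3, Z=2, W=1) weight 4/729
  (U=0, Y=0, X=3, Z=2, W=2) weight 4/729
  (U=0, Y=1, X=3, Z=2, W=0) weight 8/729
  (U=0, Y=1, X=3, Z=2, W=1) weight 8/729
  (U=0, Y=1, X=3, Z=2, W=2) weight 8/729
  (U=1, Y=0, X=2, Z=1, W=0) weight 1/162
  (U=1, Y=0, X=2, Z=1, W=1) weight 1/162
  (U=1, Y=0, X=4, Z=1, W=0) weight 1/162
  … 15 more
Group by X:
  weight(X=2) = 1/27
  weight(X=3) = 2/27
  weight(X=4) = 1/27
Total weight = 1/27 + 2/27 + 1/27 = 4/27
P(X=2 | obs) = 1/27 / 4/27 = 1/4
P(X=3 | obs) = 2/27 / 4/27 = 1/2
P(X=4 | obs) = 1/27 / 4/27 = 1/4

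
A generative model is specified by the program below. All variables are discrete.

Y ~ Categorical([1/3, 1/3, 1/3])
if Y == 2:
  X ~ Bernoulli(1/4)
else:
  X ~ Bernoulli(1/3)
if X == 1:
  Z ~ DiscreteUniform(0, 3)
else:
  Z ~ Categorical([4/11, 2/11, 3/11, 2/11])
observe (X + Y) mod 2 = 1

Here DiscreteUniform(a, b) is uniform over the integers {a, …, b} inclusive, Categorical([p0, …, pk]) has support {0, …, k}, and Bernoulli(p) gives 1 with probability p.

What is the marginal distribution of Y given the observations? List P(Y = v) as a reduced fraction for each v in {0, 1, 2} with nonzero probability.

P(Y=0) = 4/15, P(Y=1) = 8/15, P(Y=2) = 1/5

Enumerate traces; 12 have nonzero weight after conditioning:
  (Y=0, X=1, Z=0) weight 1/36
  (Y=0, X=1, Z=1) weight 1/36
  (Y=0, X=1, Z=2) weight 1/36
  (Y=0, X=1, Z=3) weight 1/36
  (Y=1, X=0, Z=0) weight 8/99
  (Y=1, X=0, Z=1) weight 4/99
  (Y=1, X=0, Z=2) weight 2/33
  (Y=1, X=0, Z=3) weight 4/99
  (Y=2, X=1, Z=0) weight 1/48
  … 3 more
Group by Y:
  weight(Y=0) = 1/9
  weight(Y=1) = 2/9
  weight(Y=2) = 1/12
Total weight = 1/9 + 2/9 + 1/12 = 5/12
P(Y=0 | obs) = 1/9 / 5/12 = 4/15
P(Y=1 | obs) = 2/9 / 5/12 = 8/15
P(Y=2 | obs) = 1/12 / 5/12 = 1/5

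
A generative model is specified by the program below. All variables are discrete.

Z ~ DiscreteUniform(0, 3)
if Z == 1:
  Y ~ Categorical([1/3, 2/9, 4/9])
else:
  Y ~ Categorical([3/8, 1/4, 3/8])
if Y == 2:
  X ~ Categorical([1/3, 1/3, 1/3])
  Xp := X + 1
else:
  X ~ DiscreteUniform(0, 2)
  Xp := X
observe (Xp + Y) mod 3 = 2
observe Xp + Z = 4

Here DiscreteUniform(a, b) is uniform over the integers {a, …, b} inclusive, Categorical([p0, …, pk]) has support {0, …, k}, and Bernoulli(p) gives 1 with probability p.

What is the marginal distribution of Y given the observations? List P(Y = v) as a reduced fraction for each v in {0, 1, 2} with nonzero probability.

P(Y=0) = 27/77, P(Y=1) = 18/77, P(Y=2) = 32/77

Enumerate traces; 3 have nonzero weight after conditioning:
  (Z=1, Y=2, X=2) weight 1/27
  (Z=2, Y=0, X=2) weight 1/32
  (Z=3, Y=1, X=1) weight 1/48
Group by Y:
  weight(Y=0) = 1/32
  weight(Y=1) = 1/48
  weight(Y=2) = 1/27
Total weight = 1/32 + 1/48 + 1/27 = 77/864
P(Y=0 | obs) = 1/32 / 77/864 = 27/77
P(Y=1 | obs) = 1/48 / 77/864 = 18/77
P(Y=2 | obs) = 1/27 / 77/864 = 32/77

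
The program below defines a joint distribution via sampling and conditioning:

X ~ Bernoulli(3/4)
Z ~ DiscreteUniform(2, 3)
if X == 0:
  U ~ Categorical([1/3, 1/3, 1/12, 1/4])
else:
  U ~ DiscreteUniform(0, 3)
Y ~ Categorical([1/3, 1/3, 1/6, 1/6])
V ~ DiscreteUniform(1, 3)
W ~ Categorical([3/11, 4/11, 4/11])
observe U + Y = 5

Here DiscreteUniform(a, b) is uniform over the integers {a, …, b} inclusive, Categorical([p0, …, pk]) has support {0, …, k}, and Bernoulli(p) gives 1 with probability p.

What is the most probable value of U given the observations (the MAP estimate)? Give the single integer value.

Enumerate traces; 72 have nonzero weight after conditioning:
  (X=0, Z=2, U=2, Y=3, V=1, W=0) weight 1/6336
  (X=0, Z=2, U=2, Y=3, V=1, W=1) weight 1/4752
  (X=0, Z=2, U=2, Y=3, V=1, W=2) weight 1/4752
  (X=0, Z=2, U=2, Y=3, V=2, W=0) weight 1/6336
  (X=0, Z=2, U=2, Y=3, V=2, W=1) weight 1/4752
  (X=0, Z=2, U=2, Y=3, V=2, W=2) weight 1/4752
  (X=0, Z=2, U=2, Y=3, V=3, W=0) weight 1/6336
  (X=0, Z=2, U=2, Y=3, V=3, W=1) weight 1/4752
  (X=0, Z=2, U=3, Y=2, V=1, W=0) weight 1/2112
  … 63 more
Group by U:
  weight(U=2) = 5/144
  weight(U=3) = 1/24
Total weight = 5/144 + 1/24 = 11/144
P(U=2 | obs) = 5/144 / 11/144 = 5/11
P(U=3 | obs) = 1/24 / 11/144 = 6/11
argmax = 3

argmax_v P(U = v | obs) = 3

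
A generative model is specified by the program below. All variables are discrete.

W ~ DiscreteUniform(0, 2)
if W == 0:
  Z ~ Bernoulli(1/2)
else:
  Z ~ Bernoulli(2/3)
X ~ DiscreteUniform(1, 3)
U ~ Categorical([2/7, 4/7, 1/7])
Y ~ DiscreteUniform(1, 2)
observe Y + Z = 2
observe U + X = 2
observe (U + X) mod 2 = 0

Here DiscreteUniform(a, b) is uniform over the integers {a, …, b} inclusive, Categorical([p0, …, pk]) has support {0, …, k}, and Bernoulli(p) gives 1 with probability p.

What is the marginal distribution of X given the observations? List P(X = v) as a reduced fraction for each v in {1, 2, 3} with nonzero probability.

P(X=1) = 2/3, P(X=2) = 1/3

Enumerate traces; 12 have nonzero weight after conditioning:
  (W=0, Z=0, X=1, U=1, Y=2) weight 1/63
  (W=0, Z=0, X=2, U=0, Y=2) weight 1/126
  (W=0, Z=1, X=1, U=1, Y=1) weight 1/63
  (W=0, Z=1, X=2, U=0, Y=1) weight 1/126
  (W=1, Z=0, X=1, U=1, Y=2) weight 2/189
  (W=1, Z=0, X=2, U=0, Y=2) weight 1/189
  (W=1, Z=1, X=1, U=1, Y=1) weight 4/189
  (W=1, Z=1, X=2, U=0, Y=1) weight 2/189
  … 4 more
Group by X:
  weight(X=1) = 2/21
  weight(X=2) = 1/21
Total weight = 2/21 + 1/21 = 1/7
P(X=1 | obs) = 2/21 / 1/7 = 2/3
P(X=2 | obs) = 1/21 / 1/7 = 1/3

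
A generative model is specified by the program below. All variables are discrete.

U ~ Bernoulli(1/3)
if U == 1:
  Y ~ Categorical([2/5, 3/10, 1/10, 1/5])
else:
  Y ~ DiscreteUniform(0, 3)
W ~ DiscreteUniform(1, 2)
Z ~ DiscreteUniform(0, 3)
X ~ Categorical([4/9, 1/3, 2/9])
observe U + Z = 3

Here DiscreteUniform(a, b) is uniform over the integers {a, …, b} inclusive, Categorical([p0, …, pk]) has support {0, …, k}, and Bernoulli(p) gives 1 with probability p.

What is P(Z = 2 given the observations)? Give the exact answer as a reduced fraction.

Enumerate traces; 48 have nonzero weight after conditioning:
  (U=0, Y=0, W=1, Z=3, X=0) weight 1/108
  (U=0, Y=0, W=1, Z=3, X=1) weight 1/144
  (U=0, Y=0, W=1, Z=3, X=2) weight 1/216
  (U=0, Y=0, W=2, Z=3, X=0) weight 1/108
  (U=0, Y=0, W=2, Z=3, X=1) weight 1/144
  (U=0, Y=0, W=2, Z=3, X=2) weight 1/216
  (U=0, Y=1, W=1, Z=3, X=0) weight 1/108
  (U=0, Y=1, W=1, Z=3, X=1) weight 1/144
  (U=1, Y=0, W=1, Z=2, X=0) weight 1/135
  … 39 more
Group by Z:
  weight(Z=2) = 1/12
  weight(Z=3) = 1/6
Total weight = 1/12 + 1/6 = 1/4
P(Z=2 | obs) = 1/12 / 1/4 = 1/3
P(Z=3 | obs) = 1/6 / 1/4 = 2/3

P(Z = 2 | obs) = 1/3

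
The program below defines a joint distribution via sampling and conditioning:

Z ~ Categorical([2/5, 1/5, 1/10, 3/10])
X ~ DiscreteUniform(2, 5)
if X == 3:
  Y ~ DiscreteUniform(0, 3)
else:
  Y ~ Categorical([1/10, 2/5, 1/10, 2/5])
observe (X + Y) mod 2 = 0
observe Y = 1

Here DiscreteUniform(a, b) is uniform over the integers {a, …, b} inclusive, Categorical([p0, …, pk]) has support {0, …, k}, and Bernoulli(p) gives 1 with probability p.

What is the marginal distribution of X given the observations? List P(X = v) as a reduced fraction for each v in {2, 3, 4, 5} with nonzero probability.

Enumerate traces; 8 have nonzero weight after conditioning:
  (Z=0, X=3, Y=1) weight 1/40
  (Z=0, X=5, Y=1) weight 1/25
  (Z=1, X=3, Y=1) weight 1/80
  (Z=1, X=5, Y=1) weight 1/50
  (Z=2, X=3, Y=1) weight 1/160
  (Z=2, X=5, Y=1) weight 1/100
  (Z=3, X=3, Y=1) weight 3/160
  (Z=3, X=5, Y=1) weight 3/100
Group by X:
  weight(X=3) = 1/16
  weight(X=5) = 1/10
Total weight = 1/16 + 1/10 = 13/80
P(X=3 | obs) = 1/16 / 13/80 = 5/13
P(X=5 | obs) = 1/10 / 13/80 = 8/13

P(X=3) = 5/13, P(X=5) = 8/13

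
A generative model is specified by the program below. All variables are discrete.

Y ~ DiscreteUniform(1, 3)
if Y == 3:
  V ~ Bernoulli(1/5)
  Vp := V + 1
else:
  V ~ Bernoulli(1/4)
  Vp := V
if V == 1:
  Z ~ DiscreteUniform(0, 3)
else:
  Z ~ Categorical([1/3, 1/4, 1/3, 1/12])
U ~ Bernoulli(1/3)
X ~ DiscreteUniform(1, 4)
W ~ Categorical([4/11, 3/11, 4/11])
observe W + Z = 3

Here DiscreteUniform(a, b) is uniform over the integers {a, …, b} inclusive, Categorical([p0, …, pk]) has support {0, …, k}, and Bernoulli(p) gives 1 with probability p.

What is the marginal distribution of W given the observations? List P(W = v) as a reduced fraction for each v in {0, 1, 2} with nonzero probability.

Enumerate traces; 144 have nonzero weight after conditioning:
  (Y=1, V=0, Z=1, U=0, X=1, W=2) weight 1/264
  (Y=1, V=0, Z=1, U=0, X=2, W=2) weight 1/264
  (Y=1, V=0, Z=1, U=0, X=3, W=2) weight 1/264
  (Y=1, V=0, Z=1, U=0, X=4, W=2) weight 1/264
  (Y=1, V=0, Z=1, U=1, X=1, W=2) weight 1/528
  (Y=1, V=0, Z=1, U=1, X=2, W=2) weight 1/528
  (Y=1, V=0, Z=1, U=1, X=3, W=2) weight 1/528
  (Y=1, V=0, Z=1, U=1, X=4, W=2) weight 1/528
  (Y=1, V=0, Z=2, U=0, X=1, W=1) weight 1/264
  (Y=1, V=0, Z=3, U=0, X=1, W=0) weight 1/792
  … 134 more
Group by W:
  weight(W=0) = 2/45
  weight(W=1) = 113/1320
  weight(W=2) = 1/11
Total weight = 2/45 + 113/1320 + 1/11 = 175/792
P(W=0 | obs) = 2/45 / 175/792 = 176/875
P(W=1 | obs) = 113/1320 / 175/792 = 339/875
P(W=2 | obs) = 1/11 / 175/792 = 72/175

P(W=0) = 176/875, P(W=1) = 339/875, P(W=2) = 72/175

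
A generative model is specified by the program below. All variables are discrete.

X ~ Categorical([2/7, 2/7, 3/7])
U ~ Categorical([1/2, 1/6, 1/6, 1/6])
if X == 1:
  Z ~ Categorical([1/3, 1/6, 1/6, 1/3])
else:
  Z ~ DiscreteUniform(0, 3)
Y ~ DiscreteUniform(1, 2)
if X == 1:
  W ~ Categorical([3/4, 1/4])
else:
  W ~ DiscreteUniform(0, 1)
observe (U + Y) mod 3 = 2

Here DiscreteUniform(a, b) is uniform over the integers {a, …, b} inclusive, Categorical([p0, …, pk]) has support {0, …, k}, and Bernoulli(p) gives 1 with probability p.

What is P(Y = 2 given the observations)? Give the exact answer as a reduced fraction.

P(Y = 2 | obs) = 4/5

Enumerate traces; 72 have nonzero weight after conditioning:
  (X=0, U=0, Z=0, Y=2, W=0) weight 1/112
  (X=0, U=0, Z=0, Y=2, W=1) weight 1/112
  (X=0, U=0, Z=1, Y=2, W=0) weight 1/112
  (X=0, U=0, Z=1, Y=2, W=1) weight 1/112
  (X=0, U=0, Z=2, Y=2, W=0) weight 1/112
  (X=0, U=0, Z=2, Y=2, W=1) weight 1/112
  (X=0, U=0, Z=3, Y=2, W=0) weight 1/112
  (X=0, U=0, Z=3, Y=2, W=1) weight 1/112
  (X=0, U=1, Z=0, Y=1, W=0) weight 1/336
  … 63 more
Group by Y:
  weight(Y=1) = 1/12
  weight(Y=2) = 1/3
Total weight = 1/12 + 1/3 = 5/12
P(Y=1 | obs) = 1/12 / 5/12 = 1/5
P(Y=2 | obs) = 1/3 / 5/12 = 4/5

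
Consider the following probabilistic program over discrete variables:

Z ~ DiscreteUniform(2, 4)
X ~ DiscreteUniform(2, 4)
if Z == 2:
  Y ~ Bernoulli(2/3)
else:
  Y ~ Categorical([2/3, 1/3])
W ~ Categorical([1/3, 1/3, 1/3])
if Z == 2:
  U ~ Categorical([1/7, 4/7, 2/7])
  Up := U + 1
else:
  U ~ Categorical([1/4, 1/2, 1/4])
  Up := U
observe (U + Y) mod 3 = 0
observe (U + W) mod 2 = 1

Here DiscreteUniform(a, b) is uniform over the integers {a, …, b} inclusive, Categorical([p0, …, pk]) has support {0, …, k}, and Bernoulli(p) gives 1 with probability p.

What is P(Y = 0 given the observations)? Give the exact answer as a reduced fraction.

Enumerate traces; 18 have nonzero weight after conditioning:
  (Z=2, X=2, Y=0, W=1, U=0) weight 1/567
  (Z=2, X=2, Y=1, W=1, U=2) weight 4/567
  (Z=2, X=3, Y=0, W=1, U=0) weight 1/567
  (Z=2, X=3, Y=1, W=1, U=2) weight 4/567
  (Z=2, X=4, Y=0, W=1, U=0) weight 1/567
  (Z=2, X=4, Y=1, W=1, U=2) weight 4/567
  (Z=3, X=2, Y=0, W=1, U=0) weight 1/162
  (Z=3, X=2, Y=1, W=1, U=2) weight 1/324
  … 10 more
Group by Y:
  weight(Y=0) = 8/189
  weight(Y=1) = 5/126
Total weight = 8/189 + 5/126 = 31/378
P(Y=0 | obs) = 8/189 / 31/378 = 16/31
P(Y=1 | obs) = 5/126 / 31/378 = 15/31

P(Y = 0 | obs) = 16/31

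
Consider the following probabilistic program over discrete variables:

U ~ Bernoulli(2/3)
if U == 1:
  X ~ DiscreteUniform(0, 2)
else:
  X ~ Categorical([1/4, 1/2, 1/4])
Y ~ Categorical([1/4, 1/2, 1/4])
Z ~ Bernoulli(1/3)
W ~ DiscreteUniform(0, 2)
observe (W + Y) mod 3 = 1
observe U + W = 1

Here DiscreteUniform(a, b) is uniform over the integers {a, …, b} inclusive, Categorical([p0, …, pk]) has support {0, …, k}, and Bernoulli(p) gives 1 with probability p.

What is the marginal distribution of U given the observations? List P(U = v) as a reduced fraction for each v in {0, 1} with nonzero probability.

Enumerate traces; 12 have nonzero weight after conditioning:
  (U=0, X=0, Y=0, Z=0, W=1) weight 1/216
  (U=0, X=0, Y=0, Z=1, W=1) weight 1/432
  (U=0, X=1, Y=0, Z=0, W=1) weight 1/108
  (U=0, X=1, Y=0, Z=1, W=1) weight 1/216
  (U=0, X=2, Y=0, Z=0, W=1) weight 1/216
  (U=0, X=2, Y=0, Z=1, W=1) weight 1/432
  (U=1, X=0, Y=1, Z=0, W=0) weight 2/81
  (U=1, X=0, Y=1, Z=1, W=0) weight 1/81
  … 4 more
Group by U:
  weight(U=0) = 1/36
  weight(U=1) = 1/9
Total weight = 1/36 + 1/9 = 5/36
P(U=0 | obs) = 1/36 / 5/36 = 1/5
P(U=1 | obs) = 1/9 / 5/36 = 4/5

P(U=0) = 1/5, P(U=1) = 4/5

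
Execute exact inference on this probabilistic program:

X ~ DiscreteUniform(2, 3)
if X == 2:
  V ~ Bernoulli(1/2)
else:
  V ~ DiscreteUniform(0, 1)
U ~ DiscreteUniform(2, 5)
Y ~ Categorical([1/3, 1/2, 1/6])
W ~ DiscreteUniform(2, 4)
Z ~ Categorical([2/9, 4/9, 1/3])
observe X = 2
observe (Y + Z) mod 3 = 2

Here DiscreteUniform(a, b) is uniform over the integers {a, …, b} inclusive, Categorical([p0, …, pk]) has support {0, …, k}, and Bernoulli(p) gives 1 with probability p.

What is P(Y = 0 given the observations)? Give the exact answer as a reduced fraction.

P(Y = 0 | obs) = 3/10

Enumerate traces; 72 have nonzero weight after conditioning:
  (X=2, V=0, U=2, Y=0, W=2, Z=2) weight 1/432
  (X=2, V=0, U=2, Y=0, W=3, Z=2) weight 1/432
  (X=2, V=0, U=2, Y=0, W=4, Z=2) weight 1/432
  (X=2, V=0, U=2, Y=1, W=2, Z=1) weight 1/216
  (X=2, V=0, U=2, Y=1, W=3, Z=1) weight 1/216
  (X=2, V=0, U=2, Y=1, W=4, Z=1) weight 1/216
  (X=2, V=0, U=2, Y=2, W=2, Z=0) weight 1/1296
  (X=2, V=0, U=2, Y=2, W=3, Z=0) weight 1/1296
  … 64 more
Group by Y:
  weight(Y=0) = 1/18
  weight(Y=1) = 1/9
  weight(Y=2) = 1/54
Total weight = 1/18 + 1/9 + 1/54 = 5/27
P(Y=0 | obs) = 1/18 / 5/27 = 3/10
P(Y=1 | obs) = 1/9 / 5/27 = 3/5
P(Y=2 | obs) = 1/54 / 5/27 = 1/10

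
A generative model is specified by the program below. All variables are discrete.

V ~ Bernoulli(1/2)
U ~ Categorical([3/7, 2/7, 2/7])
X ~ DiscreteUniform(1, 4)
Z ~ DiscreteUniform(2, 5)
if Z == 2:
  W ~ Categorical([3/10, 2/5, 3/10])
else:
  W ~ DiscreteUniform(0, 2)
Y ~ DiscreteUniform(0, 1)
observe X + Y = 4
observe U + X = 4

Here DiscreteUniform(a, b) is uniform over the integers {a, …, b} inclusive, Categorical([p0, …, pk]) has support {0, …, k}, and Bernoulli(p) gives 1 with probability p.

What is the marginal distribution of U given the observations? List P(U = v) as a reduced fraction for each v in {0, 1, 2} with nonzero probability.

P(U=0) = 3/5, P(U=1) = 2/5

Enumerate traces; 48 have nonzero weight after conditioning:
  (V=0, U=0, X=4, Z=2, W=0, Y=0) weight 9/4480
  (V=0, U=0, X=4, Z=2, W=1, Y=0) weight 3/1120
  (V=0, U=0, X=4, Z=2, W=2, Y=0) weight 9/4480
  (V=0, U=0, X=4, Z=3, W=0, Y=0) weight 1/448
  (V=0, U=0, X=4, Z=3, W=1, Y=0) weight 1/448
  (V=0, U=0, X=4, Z=3, W=2, Y=0) weight 1/448
  (V=0, U=0, X=4, Z=4, W=0, Y=0) weight 1/448
  (V=0, U=0, X=4, Z=4, W=1, Y=0) weight 1/448
  (V=0, U=1, X=3, Z=2, W=0, Y=1) weight 3/2240
  … 39 more
Group by U:
  weight(U=0) = 3/56
  weight(U=1) = 1/28
Total weight = 3/56 + 1/28 = 5/56
P(U=0 | obs) = 3/56 / 5/56 = 3/5
P(U=1 | obs) = 1/28 / 5/56 = 2/5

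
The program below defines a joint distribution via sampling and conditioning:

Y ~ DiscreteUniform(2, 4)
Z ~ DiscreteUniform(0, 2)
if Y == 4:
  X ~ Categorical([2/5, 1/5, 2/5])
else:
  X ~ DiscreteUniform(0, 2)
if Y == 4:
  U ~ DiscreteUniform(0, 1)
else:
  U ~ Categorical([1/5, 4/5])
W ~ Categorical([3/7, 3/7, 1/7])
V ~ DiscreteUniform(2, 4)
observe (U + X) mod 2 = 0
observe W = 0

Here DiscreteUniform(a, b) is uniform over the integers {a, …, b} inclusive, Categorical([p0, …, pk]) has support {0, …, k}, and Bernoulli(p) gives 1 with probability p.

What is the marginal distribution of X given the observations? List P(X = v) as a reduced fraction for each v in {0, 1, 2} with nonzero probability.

Enumerate traces; 81 have nonzero weight after conditioning:
  (Y=2, Z=0, X=0, U=0, W=0, V=2) weight 1/945
  (Y=2, Z=0, X=0, U=0, W=0, V=3) weight 1/945
  (Y=2, Z=0, X=0, U=0, W=0, V=4) weight 1/945
  (Y=2, Z=0, X=1, U=1, W=0, V=2) weight 4/945
  (Y=2, Z=0, X=1, U=1, W=0, V=3) weight 4/945
  (Y=2, Z=0, X=1, U=1, W=0, V=4) weight 4/945
  (Y=2, Z=0, X=2, U=0, W=0, V=2) weight 1/945
  (Y=2, Z=0, X=2, U=0, W=0, V=3) weight 1/945
  … 73 more
Group by X:
  weight(X=0) = 1/21
  weight(X=1) = 19/210
  weight(X=2) = 1/21
Total weight = 1/21 + 19/210 + 1/21 = 13/70
P(X=0 | obs) = 1/21 / 13/70 = 10/39
P(X=1 | obs) = 19/210 / 13/70 = 19/39
P(X=2 | obs) = 1/21 / 13/70 = 10/39

P(X=0) = 10/39, P(X=1) = 19/39, P(X=2) = 10/39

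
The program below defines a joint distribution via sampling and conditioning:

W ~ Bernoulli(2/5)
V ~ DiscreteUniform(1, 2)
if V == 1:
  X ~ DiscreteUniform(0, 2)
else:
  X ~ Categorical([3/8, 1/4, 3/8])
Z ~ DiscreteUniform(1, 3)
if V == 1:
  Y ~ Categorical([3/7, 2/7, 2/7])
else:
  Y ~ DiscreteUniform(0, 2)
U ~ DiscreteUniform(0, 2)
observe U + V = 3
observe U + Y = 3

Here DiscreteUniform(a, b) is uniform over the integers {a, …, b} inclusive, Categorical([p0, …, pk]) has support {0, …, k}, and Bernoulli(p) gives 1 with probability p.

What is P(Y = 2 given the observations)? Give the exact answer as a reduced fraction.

P(Y = 2 | obs) = 7/13

Enumerate traces; 36 have nonzero weight after conditioning:
  (W=0, V=1, X=0, Z=1, Y=1, U=2) weight 1/315
  (W=0, V=1, X=0, Z=2, Y=1, U=2) weight 1/315
  (W=0, V=1, X=0, Z=3, Y=1, U=2) weight 1/315
  (W=0, V=1, X=1, Z=1, Y=1, U=2) weight 1/315
  (W=0, V=1, X=1, Z=2, Y=1, U=2) weight 1/315
  (W=0, V=1, X=1, Z=3, Y=1, U=2) weight 1/315
  (W=0, V=1, X=2, Z=1, Y=1, U=2) weight 1/315
  (W=0, V=1, X=2, Z=2, Y=1, U=2) weight 1/315
  (W=0, V=2, X=0, Z=1, Y=2, U=1) weight 1/240
  … 27 more
Group by Y:
  weight(Y=1) = 1/21
  weight(Y=2) = 1/18
Total weight = 1/21 + 1/18 = 13/126
P(Y=1 | obs) = 1/21 / 13/126 = 6/13
P(Y=2 | obs) = 1/18 / 13/126 = 7/13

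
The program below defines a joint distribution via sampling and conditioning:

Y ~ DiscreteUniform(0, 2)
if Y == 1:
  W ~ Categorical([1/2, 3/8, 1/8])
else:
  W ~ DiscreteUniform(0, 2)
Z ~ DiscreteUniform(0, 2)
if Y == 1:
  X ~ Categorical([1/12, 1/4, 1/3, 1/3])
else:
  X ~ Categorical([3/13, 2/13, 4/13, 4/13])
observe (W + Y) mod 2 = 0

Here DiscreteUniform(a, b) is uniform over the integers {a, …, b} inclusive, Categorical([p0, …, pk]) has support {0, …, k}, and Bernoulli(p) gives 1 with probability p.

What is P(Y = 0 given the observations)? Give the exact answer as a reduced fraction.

P(Y = 0 | obs) = 16/41

Enumerate traces; 60 have nonzero weight after conditioning:
  (Y=0, W=0, Z=0, X=0) weight 1/117
  (Y=0, W=0, Z=0, X=1) weight 2/351
  (Y=0, W=0, Z=0, X=2) weight 4/351
  (Y=0, W=0, Z=0, X=3) weight 4/351
  (Y=0, W=0, Z=1, X=0) weight 1/117
  (Y=0, W=0, Z=1, X=1) weight 2/351
  (Y=0, W=0, Z=1, X=2) weight 4/351
  (Y=0, W=0, Z=1, X=3) weight 4/351
  (Y=1, W=1, Z=0, X=0) weight 1/288
  (Y=2, W=0, Z=0, X=0) weight 1/117
  … 50 more
Group by Y:
  weight(Y=0) = 2/9
  weight(Y=1) = 1/8
  weight(Y=2) = 2/9
Total weight = 2/9 + 1/8 + 2/9 = 41/72
P(Y=0 | obs) = 2/9 / 41/72 = 16/41
P(Y=1 | obs) = 1/8 / 41/72 = 9/41
P(Y=2 | obs) = 2/9 / 41/72 = 16/41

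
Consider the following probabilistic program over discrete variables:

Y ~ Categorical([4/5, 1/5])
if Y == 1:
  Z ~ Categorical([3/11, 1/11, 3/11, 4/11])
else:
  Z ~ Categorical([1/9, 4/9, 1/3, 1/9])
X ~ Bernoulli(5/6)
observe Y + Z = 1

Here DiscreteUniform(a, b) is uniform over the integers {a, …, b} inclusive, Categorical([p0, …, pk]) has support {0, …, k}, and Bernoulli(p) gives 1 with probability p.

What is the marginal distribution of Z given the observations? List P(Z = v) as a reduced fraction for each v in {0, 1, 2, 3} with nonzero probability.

Enumerate traces; 4 have nonzero weight after conditioning:
  (Y=0, Z=1, X=0) weight 8/135
  (Y=0, Z=1, X=1) weight 8/27
  (Y=1, Z=0, X=0) weight 1/110
  (Y=1, Z=0, X=1) weight 1/22
Group by Z:
  weight(Z=0) = 3/55
  weight(Z=1) = 16/45
Total weight = 3/55 + 16/45 = 203/495
P(Z=0 | obs) = 3/55 / 203/495 = 27/203
P(Z=1 | obs) = 16/45 / 203/495 = 176/203

P(Z=0) = 27/203, P(Z=1) = 176/203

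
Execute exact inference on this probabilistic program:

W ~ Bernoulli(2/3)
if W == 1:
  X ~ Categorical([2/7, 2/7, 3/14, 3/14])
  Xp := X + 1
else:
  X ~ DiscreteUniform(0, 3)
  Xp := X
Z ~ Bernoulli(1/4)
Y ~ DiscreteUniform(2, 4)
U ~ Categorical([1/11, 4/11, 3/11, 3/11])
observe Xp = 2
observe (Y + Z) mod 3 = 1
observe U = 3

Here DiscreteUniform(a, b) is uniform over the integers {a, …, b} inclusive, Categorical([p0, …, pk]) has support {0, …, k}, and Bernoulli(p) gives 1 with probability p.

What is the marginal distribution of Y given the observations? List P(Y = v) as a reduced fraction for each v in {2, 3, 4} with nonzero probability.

Enumerate traces; 4 have nonzero weight after conditioning:
  (W=0, X=2, Z=0, Y=4, U=3) weight 1/176
  (W=0, X=2, Z=1, Y=3, U=3) weight 1/528
  (W=1, X=1, Z=0, Y=4, U=3) weight 1/77
  (W=1, X=1, Z=1, Y=3, U=3) weight 1/231
Group by Y:
  weight(Y=3) = 23/3696
  weight(Y=4) = 23/1232
Total weight = 23/3696 + 23/1232 = 23/924
P(Y=3 | obs) = 23/3696 / 23/924 = 1/4
P(Y=4 | obs) = 23/1232 / 23/924 = 3/4

P(Y=3) = 1/4, P(Y=4) = 3/4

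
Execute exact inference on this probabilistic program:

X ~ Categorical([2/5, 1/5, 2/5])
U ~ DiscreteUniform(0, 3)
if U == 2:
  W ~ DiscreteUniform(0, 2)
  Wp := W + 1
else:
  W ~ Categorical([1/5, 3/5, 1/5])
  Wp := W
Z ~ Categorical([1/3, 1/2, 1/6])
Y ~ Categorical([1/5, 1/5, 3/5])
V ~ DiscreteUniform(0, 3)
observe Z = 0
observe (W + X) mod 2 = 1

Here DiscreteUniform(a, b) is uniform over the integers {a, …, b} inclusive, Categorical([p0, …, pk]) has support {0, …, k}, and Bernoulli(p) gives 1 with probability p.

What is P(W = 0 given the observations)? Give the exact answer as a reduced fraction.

Enumerate traces; 192 have nonzero weight after conditioning:
  (X=0, U=0, W=1, Z=0, Y=0, V=0) weight 1/1000
  (X=0, U=0, W=1, Z=0, Y=0, V=1) weight 1/1000
  (X=0, U=0, W=1, Z=0, Y=0, V=2) weight 1/1000
  (X=0, U=0, W=1, Z=0, Y=0, V=3) weight 1/1000
  (X=0, U=0, W=1, Z=0, Y=1, V=0) weight 1/1000
  (X=0, U=0, W=1, Z=0, Y=1, V=1) weight 1/1000
  (X=0, U=0, W=1, Z=0, Y=1, V=2) weight 1/1000
  (X=0, U=0, W=1, Z=0, Y=1, V=3) weight 1/1000
  (X=1, U=0, W=0, Z=0, Y=0, V=0) weight 1/6000
  (X=1, U=0, W=2, Z=0, Y=0, V=0) weight 1/6000
  … 182 more
Group by W:
  weight(W=0) = 7/450
  weight(W=1) = 32/225
  weight(W=2) = 7/450
Total weight = 7/450 + 32/225 + 7/450 = 13/75
P(W=0 | obs) = 7/450 / 13/75 = 7/78
P(W=1 | obs) = 32/225 / 13/75 = 32/39
P(W=2 | obs) = 7/450 / 13/75 = 7/78

P(W = 0 | obs) = 7/78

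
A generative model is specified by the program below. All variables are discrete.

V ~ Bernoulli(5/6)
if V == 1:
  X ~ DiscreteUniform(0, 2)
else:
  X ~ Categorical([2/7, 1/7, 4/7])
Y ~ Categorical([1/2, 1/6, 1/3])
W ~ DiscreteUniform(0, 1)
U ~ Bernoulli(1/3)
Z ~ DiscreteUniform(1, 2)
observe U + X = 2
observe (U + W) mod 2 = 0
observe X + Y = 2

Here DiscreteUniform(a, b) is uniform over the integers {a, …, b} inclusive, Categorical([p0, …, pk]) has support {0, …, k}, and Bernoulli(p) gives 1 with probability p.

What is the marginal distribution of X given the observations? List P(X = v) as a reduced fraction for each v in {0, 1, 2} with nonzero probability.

Enumerate traces; 8 have nonzero weight after conditioning:
  (V=0, X=1, Y=1, W=1, U=1, Z=1) weight 1/3024
  (V=0, X=1, Y=1, W=1, U=1, Z=2) weight 1/3024
  (V=0, X=2, Y=0, W=0, U=0, Z=1) weight 1/126
  (V=0, X=2, Y=0, W=0, U=0, Z=2) weight 1/126
  (V=1, X=1, Y=1, W=1, U=1, Z=1) weight 5/1296
  (V=1, X=1, Y=1, W=1, U=1, Z=2) weight 5/1296
  (V=1, X=2, Y=0, W=0, U=0, Z=1) weight 5/216
  (V=1, X=2, Y=0, W=0, U=0, Z=2) weight 5/216
Group by X:
  weight(X=1) = 19/2268
  weight(X=2) = 47/756
Total weight = 19/2268 + 47/756 = 40/567
P(X=1 | obs) = 19/2268 / 40/567 = 19/160
P(X=2 | obs) = 47/756 / 40/567 = 141/160

P(X=1) = 19/160, P(X=2) = 141/160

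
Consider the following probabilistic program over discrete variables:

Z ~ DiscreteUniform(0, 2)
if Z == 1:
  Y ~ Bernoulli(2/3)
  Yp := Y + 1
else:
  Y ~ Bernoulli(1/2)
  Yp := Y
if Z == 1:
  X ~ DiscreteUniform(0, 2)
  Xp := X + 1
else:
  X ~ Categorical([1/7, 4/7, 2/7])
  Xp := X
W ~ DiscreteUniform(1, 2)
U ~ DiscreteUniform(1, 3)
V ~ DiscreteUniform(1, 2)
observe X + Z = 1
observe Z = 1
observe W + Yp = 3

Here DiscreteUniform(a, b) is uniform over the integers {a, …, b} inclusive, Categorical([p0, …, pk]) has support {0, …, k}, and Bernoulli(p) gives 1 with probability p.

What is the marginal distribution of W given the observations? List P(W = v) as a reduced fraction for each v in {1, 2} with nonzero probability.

Enumerate traces; 12 have nonzero weight after conditioning:
  (Z=1, Y=0, X=0, W=2, U=1, V=1) weight 1/324
  (Z=1, Y=0, X=0, W=2, U=1, V=2) weight 1/324
  (Z=1, Y=0, X=0, W=2, U=2, V=1) weight 1/324
  (Z=1, Y=0, X=0, W=2, U=2, V=2) weight 1/324
  (Z=1, Y=0, X=0, W=2, U=3, V=1) weight 1/324
  (Z=1, Y=0, X=0, W=2, U=3, V=2) weight 1/324
  (Z=1, Y=1, X=0, W=1, U=1, V=1) weight 1/162
  (Z=1, Y=1, X=0, W=1, U=1, V=2) weight 1/162
  … 4 more
Group by W:
  weight(W=1) = 1/27
  weight(W=2) = 1/54
Total weight = 1/27 + 1/54 = 1/18
P(W=1 | obs) = 1/27 / 1/18 = 2/3
P(W=2 | obs) = 1/54 / 1/18 = 1/3

P(W=1) = 2/3, P(W=2) = 1/3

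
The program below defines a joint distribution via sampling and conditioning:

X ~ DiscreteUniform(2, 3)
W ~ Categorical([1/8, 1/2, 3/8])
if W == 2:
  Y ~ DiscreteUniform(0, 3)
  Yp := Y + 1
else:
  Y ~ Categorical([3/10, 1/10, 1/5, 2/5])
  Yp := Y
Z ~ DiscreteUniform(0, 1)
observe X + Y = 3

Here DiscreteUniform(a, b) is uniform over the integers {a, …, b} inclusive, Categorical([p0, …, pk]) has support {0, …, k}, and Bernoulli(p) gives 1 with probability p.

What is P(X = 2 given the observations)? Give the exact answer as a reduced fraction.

P(X = 2 | obs) = 5/14

Enumerate traces; 12 have nonzero weight after conditioning:
  (X=2, W=0, Y=1, Z=0) weight 1/320
  (X=2, W=0, Y=1, Z=1) weight 1/320
  (X=2, W=1, Y=1, Z=0) weight 1/80
  (X=2, W=1, Y=1, Z=1) weight 1/80
  (X=2, W=2, Y=1, Z=0) weight 3/128
  (X=2, W=2, Y=1, Z=1) weight 3/128
  (X=3, W=0, Y=0, Z=0) weight 3/320
  (X=3, W=0, Y=0, Z=1) weight 3/320
  … 4 more
Group by X:
  weight(X=2) = 5/64
  weight(X=3) = 9/64
Total weight = 5/64 + 9/64 = 7/32
P(X=2 | obs) = 5/64 / 7/32 = 5/14
P(X=3 | obs) = 9/64 / 7/32 = 9/14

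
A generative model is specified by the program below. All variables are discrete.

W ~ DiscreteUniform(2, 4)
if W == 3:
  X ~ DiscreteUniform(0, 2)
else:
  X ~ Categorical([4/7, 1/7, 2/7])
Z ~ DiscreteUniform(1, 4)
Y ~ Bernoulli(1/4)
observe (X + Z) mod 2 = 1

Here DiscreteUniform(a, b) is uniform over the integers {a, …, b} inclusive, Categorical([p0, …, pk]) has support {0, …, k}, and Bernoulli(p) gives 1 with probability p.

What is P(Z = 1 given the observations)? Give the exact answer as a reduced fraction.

Enumerate traces; 36 have nonzero weight after conditioning:
  (W=2, X=0, Z=1, Y=0) weight 1/28
  (W=2, X=0, Z=1, Y=1) weight 1/84
  (W=2, X=0, Z=3, Y=0) weight 1/28
  (W=2, X=0, Z=3, Y=1) weight 1/84
  (W=2, X=1, Z=2, Y=0) weight 1/112
  (W=2, X=1, Z=2, Y=1) weight 1/336
  (W=2, X=1, Z=4, Y=0) weight 1/112
  (W=2, X=1, Z=4, Y=1) weight 1/336
  … 28 more
Group by Z:
  weight(Z=1) = 25/126
  weight(Z=2) = 13/252
  weight(Z=3) = 25/126
  weight(Z=4) = 13/252
Total weight = 25/126 + 13/252 + 25/126 + 13/252 = 1/2
P(Z=1 | obs) = 25/126 / 1/2 = 25/63
P(Z=2 | obs) = 13/252 / 1/2 = 13/126
P(Z=3 | obs) = 25/126 / 1/2 = 25/63
P(Z=4 | obs) = 13/252 / 1/2 = 13/126

P(Z = 1 | obs) = 25/63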